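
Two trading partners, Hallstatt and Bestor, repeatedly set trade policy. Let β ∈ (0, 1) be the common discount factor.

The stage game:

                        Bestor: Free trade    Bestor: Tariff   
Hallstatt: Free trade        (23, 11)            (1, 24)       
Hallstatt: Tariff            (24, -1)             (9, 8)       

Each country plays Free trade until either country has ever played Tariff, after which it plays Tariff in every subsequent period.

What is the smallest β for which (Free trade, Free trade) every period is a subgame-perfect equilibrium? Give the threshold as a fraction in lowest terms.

13/16

For Hallstatt: deviation gain 24−23 = 1, per-period punishment loss 23−9 = 14. IC gives β ≥ 1/15.
For Bestor: gain 13, loss 3 per period, so β ≥ 13/16.
The tighter constraint is Bestor's, so cooperation needs β ≥ 13/16.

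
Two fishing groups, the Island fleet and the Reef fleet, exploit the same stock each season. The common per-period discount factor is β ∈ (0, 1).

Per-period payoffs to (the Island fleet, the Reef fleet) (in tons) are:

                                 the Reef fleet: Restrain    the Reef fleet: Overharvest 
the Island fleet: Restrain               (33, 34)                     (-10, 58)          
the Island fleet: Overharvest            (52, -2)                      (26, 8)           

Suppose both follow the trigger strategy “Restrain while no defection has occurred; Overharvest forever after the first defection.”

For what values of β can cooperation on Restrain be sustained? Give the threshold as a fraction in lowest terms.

the Island fleet's threshold: (52−33)/(52−26) = 19/26.
the Reef fleet's threshold: (58−34)/(58−8) = 12/25.
19/26 > 12/25, so the Island fleet binds and β* = 19/26.

19/26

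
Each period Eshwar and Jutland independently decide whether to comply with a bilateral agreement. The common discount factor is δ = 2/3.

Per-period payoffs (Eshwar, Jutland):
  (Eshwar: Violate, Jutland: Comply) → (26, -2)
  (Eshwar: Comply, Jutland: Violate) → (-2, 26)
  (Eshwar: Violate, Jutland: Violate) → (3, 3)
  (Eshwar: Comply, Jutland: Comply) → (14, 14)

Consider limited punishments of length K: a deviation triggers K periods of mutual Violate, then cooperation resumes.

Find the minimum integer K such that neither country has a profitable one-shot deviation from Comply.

2

IC: δ(1−δ^K)/(1−δ) ≥ (26−14)/(14−3) = 12/11.
With δ = 2/3: need 1 − δ^K ≥ 12/11·(1−2/3)/(2/3), i.e. δ^K ≤ 0.4545.
Since (2/3)^1 = 0.6667 and (2/3)^2 = 0.4444, the smallest such K is 2.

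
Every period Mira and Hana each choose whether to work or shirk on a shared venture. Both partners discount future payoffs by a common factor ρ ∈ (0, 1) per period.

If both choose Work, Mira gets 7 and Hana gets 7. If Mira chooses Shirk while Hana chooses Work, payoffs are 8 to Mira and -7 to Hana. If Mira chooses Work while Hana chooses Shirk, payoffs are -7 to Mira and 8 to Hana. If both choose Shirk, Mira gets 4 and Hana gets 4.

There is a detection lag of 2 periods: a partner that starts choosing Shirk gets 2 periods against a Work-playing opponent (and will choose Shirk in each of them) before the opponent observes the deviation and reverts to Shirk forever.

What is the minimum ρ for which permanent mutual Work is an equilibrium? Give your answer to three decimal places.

Deviating for the 2 undetected periods gains 8−7 = 1 per period over cooperation, then loses 7−4 = 3 per period forever once punishment starts.
Gain: 1(1 + ρ + … + ρ^1); loss: 3·ρ^2/(1−ρ).
No profitable deviation ⇔ 1(1−ρ^2) ≤ 3·ρ^2, i.e. ρ^2 ≥ 1/(1+3) = 1/4.
Hence ρ ≥ (1/4)^(1/2) ≈ 0.500.

0.500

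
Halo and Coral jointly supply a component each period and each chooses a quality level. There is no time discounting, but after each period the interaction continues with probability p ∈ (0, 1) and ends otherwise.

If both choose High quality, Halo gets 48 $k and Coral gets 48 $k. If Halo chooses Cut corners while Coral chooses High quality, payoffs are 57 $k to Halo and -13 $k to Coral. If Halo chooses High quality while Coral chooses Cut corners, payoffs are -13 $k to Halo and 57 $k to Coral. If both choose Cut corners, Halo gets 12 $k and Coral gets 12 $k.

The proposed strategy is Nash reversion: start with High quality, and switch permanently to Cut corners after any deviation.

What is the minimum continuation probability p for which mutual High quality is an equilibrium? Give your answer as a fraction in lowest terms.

With no time discounting, the continuation probability p plays the role of the discount factor.
Grim-trigger IC: 48/(1−p) ≥ 57 + 12p/(1−p) ⇒ p ≥ (57−48)/(57−12) = 1/5.

1/5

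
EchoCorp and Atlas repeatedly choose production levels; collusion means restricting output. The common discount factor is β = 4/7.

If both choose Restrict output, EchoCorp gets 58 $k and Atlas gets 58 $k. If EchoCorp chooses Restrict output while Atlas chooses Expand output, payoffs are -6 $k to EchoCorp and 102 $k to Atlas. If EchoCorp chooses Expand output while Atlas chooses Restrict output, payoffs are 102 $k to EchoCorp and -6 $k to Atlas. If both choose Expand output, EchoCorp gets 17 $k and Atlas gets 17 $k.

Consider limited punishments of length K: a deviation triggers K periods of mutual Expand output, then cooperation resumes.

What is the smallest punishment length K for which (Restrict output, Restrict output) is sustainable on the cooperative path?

No profitable deviation requires (58−17)(β+…+β^K) ≥ 102−58, i.e. β+…+β^K ≥ 44/41 ≈ 1.0732.
With β = 4/7, the partial sums are K=1: 0.5714, K=2: 0.8980, K=3: 1.0845.
K = 3 is the first length at which the sum reaches 1.0732.

3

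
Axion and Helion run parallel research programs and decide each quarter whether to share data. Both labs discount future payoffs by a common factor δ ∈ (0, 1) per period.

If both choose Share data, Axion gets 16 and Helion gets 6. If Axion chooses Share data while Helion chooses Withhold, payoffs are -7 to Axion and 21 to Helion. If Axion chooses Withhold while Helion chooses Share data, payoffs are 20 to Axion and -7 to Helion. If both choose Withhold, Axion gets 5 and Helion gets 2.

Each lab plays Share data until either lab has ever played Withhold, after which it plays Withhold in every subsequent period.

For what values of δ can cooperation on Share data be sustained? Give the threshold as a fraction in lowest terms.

For Axion: deviation gain 20−16 = 4, per-period punishment loss 16−5 = 11. IC gives δ ≥ 4/15.
For Helion: gain 15, loss 4 per period, so δ ≥ 15/19.
The tighter constraint is Helion's, so cooperation needs δ ≥ 15/19.

15/19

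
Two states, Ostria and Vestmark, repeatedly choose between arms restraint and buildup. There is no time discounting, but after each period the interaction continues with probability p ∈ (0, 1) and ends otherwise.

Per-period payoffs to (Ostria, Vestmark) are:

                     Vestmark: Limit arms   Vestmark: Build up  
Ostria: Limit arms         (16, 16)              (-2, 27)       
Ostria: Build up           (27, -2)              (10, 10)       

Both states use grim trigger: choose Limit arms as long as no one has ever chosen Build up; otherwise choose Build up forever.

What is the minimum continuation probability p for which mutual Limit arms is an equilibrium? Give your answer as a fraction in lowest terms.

11/17

With no time discounting, the continuation probability p plays the role of the discount factor.
Grim-trigger IC: 16/(1−p) ≥ 27 + 10p/(1−p) ⇒ p ≥ (27−16)/(27−10) = 11/17.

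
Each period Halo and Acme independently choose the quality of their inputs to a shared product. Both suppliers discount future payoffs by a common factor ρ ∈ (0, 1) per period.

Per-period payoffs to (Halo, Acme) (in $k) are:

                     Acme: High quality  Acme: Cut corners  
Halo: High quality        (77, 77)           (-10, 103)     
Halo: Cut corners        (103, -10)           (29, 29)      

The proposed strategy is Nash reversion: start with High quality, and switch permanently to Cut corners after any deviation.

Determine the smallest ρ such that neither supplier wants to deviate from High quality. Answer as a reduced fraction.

Under grim trigger the critical discount factor is (T−C)/(T−P) with T = 103, C = 77, P = 29.
ρ* = (103−77)/(103−29) = 26/74 = 13/37.

13/37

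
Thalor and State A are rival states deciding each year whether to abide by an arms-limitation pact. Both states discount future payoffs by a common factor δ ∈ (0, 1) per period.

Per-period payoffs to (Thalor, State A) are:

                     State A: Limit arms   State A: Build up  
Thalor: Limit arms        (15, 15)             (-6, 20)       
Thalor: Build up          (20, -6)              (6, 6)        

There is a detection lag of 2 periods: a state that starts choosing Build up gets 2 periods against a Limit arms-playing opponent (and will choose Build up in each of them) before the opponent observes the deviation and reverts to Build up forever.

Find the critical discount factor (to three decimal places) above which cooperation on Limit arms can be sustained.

0.598

A deviator earns 20 for 2 periods, then 6 forever; cooperating earns 15 forever. Multiplying the IC by (1−δ):
15 ≥ 20(1−δ^2) + 6δ^2, so 14·δ^2 ≥ 5 and δ^2 ≥ 5/14.
δ ≥ (5/14)^(1/2) ≈ 0.598.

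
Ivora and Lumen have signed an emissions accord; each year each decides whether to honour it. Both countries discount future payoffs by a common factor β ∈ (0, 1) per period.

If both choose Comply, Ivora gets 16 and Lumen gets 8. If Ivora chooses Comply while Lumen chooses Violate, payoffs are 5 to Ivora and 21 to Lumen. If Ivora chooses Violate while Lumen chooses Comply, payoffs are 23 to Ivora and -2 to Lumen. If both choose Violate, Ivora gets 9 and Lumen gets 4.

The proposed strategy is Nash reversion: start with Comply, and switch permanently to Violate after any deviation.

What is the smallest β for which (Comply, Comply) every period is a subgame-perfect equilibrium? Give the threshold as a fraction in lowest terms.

Ivora's threshold: (23−16)/(23−9) = 1/2.
Lumen's threshold: (21−8)/(21−4) = 13/17.
1/2 < 13/17, so Lumen binds and β* = 13/17.

13/17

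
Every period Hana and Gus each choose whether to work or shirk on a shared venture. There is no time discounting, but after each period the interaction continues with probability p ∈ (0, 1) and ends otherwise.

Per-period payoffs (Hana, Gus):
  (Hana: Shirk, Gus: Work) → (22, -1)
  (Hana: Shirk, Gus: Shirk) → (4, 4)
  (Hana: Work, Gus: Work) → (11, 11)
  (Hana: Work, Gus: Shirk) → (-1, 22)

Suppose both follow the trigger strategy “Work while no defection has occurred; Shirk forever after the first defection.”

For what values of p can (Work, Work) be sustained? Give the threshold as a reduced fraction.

11/18

With no time discounting, the continuation probability p plays the role of the discount factor.
Grim-trigger IC: 11/(1−p) ≥ 22 + 4p/(1−p) ⇒ p ≥ (22−11)/(22−4) = 11/18.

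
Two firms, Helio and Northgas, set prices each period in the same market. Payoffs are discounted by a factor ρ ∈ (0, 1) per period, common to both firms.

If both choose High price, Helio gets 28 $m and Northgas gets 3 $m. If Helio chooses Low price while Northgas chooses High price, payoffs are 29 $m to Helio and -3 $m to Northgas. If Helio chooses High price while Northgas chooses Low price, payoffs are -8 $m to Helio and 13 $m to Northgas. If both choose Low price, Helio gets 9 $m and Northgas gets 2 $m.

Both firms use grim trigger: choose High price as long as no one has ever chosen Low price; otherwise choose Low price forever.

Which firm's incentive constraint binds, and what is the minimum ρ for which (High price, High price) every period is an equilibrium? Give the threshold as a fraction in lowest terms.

Northgas; ρ ≥ 10/11

Helio: cooperation gives 28 each period; deviation gives 29 once then 9 forever.
  28/(1−ρ) ≥ 29 + 9ρ/(1−ρ) ⇒ ρ ≥ 1/20.
Northgas: cooperation gives 3 each period; deviation gives 13 once then 2 forever.
  ρ ≥ 10/11.
Both must hold, so the binding constraint is Northgas's: ρ ≥ 10/11.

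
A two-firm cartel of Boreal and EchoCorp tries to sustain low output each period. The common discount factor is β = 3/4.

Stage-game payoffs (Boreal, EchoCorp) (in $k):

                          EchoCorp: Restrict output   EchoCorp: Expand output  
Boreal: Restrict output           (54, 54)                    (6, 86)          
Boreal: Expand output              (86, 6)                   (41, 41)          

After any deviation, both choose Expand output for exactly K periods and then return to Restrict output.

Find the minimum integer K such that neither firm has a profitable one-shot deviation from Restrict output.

6

No profitable deviation requires (54−41)(β+…+β^K) ≥ 86−54, i.e. β+…+β^K ≥ 32/13 ≈ 2.4615.
With β = 3/4, the partial sums are K=1: 0.7500, K=2: 1.3125, K=3: 1.7344, K=4: 2.0508, K=5: 2.2881, K=6: 2.4661.
K = 6 is the first length at which the sum reaches 2.4615.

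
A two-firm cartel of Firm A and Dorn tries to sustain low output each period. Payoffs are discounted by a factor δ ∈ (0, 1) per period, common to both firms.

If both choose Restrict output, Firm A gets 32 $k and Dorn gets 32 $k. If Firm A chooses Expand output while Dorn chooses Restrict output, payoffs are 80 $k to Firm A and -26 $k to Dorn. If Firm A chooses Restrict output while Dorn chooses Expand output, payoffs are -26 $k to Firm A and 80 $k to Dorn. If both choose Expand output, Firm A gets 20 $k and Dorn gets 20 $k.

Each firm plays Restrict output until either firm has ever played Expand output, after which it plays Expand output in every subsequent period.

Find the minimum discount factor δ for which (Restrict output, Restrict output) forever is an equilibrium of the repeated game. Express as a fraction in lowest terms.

One-period gain from deviating is 80 − 32 = 48. The loss is 32 − 20 = 12 in every subsequent period, with present value 12·δ/(1−δ).
Deviation is unprofitable when 12·δ/(1−δ) ≥ 48, i.e. δ/(1−δ) ≥ 4.
Equivalently δ ≥ 48/(48+12) = 4/5.

4/5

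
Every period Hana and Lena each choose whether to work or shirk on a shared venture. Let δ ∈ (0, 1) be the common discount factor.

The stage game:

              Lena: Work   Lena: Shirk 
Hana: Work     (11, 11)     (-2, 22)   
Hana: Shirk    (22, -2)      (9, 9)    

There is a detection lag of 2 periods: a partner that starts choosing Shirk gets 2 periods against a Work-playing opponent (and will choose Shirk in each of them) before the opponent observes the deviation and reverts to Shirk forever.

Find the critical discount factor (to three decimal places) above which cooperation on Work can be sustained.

Deviating for the 2 undetected periods gains 22−11 = 11 per period over cooperation, then loses 11−9 = 2 per period forever once punishment starts.
Gain: 11(1 + δ + … + δ^1); loss: 2·δ^2/(1−δ).
No profitable deviation ⇔ 11(1−δ^2) ≤ 2·δ^2, i.e. δ^2 ≥ 11/(11+2) = 11/13.
Hence δ ≥ (11/13)^(1/2) ≈ 0.920.

0.920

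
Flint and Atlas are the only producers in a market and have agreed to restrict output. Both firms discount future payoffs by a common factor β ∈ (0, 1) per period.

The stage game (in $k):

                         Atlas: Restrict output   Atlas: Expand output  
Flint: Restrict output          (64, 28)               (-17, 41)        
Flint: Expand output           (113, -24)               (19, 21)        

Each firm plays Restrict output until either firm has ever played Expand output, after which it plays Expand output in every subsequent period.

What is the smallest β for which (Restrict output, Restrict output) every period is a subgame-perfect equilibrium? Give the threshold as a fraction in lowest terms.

13/20

Flint: cooperation gives 64 each period; deviation gives 113 once then 19 forever.
  64/(1−β) ≥ 113 + 19β/(1−β) ⇒ β ≥ 49/94.
Atlas: cooperation gives 28 each period; deviation gives 41 once then 21 forever.
  β ≥ 13/20.
Both must hold, so the binding constraint is Atlas's: β ≥ 13/20.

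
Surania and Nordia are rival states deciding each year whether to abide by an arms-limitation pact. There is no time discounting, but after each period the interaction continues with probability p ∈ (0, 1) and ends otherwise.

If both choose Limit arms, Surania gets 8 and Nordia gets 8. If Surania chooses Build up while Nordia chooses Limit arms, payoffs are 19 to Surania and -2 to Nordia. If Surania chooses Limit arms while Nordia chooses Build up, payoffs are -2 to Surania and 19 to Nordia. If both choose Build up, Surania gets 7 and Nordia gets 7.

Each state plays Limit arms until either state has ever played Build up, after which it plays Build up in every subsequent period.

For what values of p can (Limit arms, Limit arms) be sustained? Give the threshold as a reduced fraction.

11/12

Expected cooperation value is 8 + p·8 + p²·8 + … = 8/(1−p); deviation gives 19 + p·7/(1−p).
8 ≥ 19(1−p) + 7p ⇒ 12p ≥ 11 ⇒ p ≥ 11/12.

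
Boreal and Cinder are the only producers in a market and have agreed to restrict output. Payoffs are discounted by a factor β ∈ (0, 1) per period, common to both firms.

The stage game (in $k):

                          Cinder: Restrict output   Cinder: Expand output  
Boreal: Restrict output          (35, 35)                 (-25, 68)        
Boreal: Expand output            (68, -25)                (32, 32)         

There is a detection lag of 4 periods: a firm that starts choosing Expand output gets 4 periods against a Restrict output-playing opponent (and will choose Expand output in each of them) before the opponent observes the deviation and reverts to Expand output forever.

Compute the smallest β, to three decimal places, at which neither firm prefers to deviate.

Deviating for the 4 undetected periods gains 68−35 = 33 per period over cooperation, then loses 35−32 = 3 per period forever once punishment starts.
Gain: 33(1 + β + … + β^3); loss: 3·β^4/(1−β).
No profitable deviation ⇔ 33(1−β^4) ≤ 3·β^4, i.e. β^4 ≥ 33/(33+3) = 11/12.
Hence β ≥ (11/12)^(1/4) ≈ 0.978.

0.978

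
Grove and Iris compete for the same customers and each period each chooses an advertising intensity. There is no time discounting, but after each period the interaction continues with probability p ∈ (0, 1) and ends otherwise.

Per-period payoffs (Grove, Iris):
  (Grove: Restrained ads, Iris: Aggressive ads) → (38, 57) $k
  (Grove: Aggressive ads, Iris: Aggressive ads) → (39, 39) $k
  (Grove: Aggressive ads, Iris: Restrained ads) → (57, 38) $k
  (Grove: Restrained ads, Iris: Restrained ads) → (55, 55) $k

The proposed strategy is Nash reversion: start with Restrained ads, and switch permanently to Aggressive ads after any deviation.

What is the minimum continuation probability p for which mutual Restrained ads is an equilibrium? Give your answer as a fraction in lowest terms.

Expected cooperation value is 55 + p·55 + p²·55 + … = 55/(1−p); deviation gives 57 + p·39/(1−p).
55 ≥ 57(1−p) + 39p ⇒ 18p ≥ 2 ⇒ p ≥ 2/18 = 1/9.

1/9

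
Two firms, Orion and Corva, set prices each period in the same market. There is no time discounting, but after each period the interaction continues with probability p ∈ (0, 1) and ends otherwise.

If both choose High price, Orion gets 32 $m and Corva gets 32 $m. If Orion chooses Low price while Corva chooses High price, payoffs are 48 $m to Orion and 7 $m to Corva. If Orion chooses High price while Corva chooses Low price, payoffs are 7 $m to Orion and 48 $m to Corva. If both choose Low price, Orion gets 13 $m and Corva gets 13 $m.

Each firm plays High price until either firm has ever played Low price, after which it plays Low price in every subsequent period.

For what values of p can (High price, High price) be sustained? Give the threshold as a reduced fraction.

With no time discounting, the continuation probability p plays the role of the discount factor.
Grim-trigger IC: 32/(1−p) ≥ 48 + 13p/(1−p) ⇒ p ≥ (48−32)/(48−13) = 16/35.

16/35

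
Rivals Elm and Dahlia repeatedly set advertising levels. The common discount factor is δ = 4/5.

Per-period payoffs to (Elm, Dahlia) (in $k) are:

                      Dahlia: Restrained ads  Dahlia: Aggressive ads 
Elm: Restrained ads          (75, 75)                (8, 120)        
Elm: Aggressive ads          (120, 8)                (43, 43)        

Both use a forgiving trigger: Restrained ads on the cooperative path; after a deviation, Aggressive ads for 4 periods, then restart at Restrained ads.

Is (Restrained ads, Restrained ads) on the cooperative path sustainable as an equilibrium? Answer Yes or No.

Yes

A one-shot deviation gives 120 now, then 43 for 4 periods, then back to 75.
Gain from deviating: (120−75) today; loss: (75−43) in each of the next 4 periods.
No-deviation condition: (75−43)(δ+…+δ^4) ≥ 120−75, i.e. δ+…+δ^4 ≥ 45/32.
At δ = 4/5: δ+…+δ^4 = 2.3616 ≥ 1.4062.
So cooperation is sustainable.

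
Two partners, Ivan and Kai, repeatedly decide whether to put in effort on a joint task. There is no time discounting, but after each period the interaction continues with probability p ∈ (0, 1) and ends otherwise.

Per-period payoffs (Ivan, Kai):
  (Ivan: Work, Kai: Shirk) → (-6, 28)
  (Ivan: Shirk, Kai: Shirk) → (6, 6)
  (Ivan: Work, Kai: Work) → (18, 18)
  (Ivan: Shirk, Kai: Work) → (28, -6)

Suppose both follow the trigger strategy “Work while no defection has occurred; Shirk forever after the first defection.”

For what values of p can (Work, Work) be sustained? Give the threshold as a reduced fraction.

Expected cooperation value is 18 + p·18 + p²·18 + … = 18/(1−p); deviation gives 28 + p·6/(1−p).
18 ≥ 28(1−p) + 6p ⇒ 22p ≥ 10 ⇒ p ≥ 10/22 = 5/11.

5/11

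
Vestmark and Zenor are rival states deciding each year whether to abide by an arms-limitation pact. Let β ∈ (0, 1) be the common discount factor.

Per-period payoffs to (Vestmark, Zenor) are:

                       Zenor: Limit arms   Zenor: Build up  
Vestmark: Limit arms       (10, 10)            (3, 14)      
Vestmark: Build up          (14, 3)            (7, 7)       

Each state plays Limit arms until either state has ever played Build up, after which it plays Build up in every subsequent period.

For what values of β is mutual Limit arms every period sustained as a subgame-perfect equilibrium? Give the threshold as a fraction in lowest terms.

4/7

10/(1−β) ≥ 14 + 7β/(1−β)
10 ≥ 14 − 7β
β ≥ 4/7.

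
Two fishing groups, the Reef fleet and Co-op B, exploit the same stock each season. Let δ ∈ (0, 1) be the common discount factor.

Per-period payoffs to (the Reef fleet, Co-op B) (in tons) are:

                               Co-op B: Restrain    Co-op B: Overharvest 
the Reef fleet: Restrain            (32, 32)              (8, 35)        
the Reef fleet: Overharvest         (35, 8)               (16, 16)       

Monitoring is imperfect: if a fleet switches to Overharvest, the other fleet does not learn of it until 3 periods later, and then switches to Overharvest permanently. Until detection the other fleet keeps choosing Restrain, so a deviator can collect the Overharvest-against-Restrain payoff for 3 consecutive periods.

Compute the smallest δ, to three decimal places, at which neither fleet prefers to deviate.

The best deviation is to choose Overharvest for all 3 undetected periods, earning 35 each, then 16 forever once detected.
Deviation value: 35(1−δ^3)/(1−δ) + 16δ^3/(1−δ); cooperation value: 32/(1−δ).
IC: 32 ≥ 35(1−δ^3) + 16δ^3 = 35 − 19δ^3.
So δ^3 ≥ 3/19, giving δ ≥ (3/19)^(1/3) ≈ 0.540.

0.540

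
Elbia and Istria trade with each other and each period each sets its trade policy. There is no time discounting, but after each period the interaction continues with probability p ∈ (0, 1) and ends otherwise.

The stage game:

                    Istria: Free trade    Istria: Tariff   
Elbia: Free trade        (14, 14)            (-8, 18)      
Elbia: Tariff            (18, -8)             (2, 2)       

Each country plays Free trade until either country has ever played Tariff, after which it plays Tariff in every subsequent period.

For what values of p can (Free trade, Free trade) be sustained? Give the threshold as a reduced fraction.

With no time discounting, the continuation probability p plays the role of the discount factor.
Grim-trigger IC: 14/(1−p) ≥ 18 + 2p/(1−p) ⇒ p ≥ (18−14)/(18−2) = 1/4.

1/4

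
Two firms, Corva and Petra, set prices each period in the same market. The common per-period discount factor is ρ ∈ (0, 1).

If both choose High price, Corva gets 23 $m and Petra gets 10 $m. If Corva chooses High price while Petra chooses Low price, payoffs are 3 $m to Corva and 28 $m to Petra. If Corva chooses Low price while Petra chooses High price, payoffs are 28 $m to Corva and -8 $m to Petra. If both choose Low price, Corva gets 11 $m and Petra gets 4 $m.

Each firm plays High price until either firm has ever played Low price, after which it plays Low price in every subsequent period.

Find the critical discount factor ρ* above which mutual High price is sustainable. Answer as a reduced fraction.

Corva: cooperation gives 23 each period; deviation gives 28 once then 11 forever.
  23/(1−ρ) ≥ 28 + 11ρ/(1−ρ) ⇒ ρ ≥ 5/17.
Petra: cooperation gives 10 each period; deviation gives 28 once then 4 forever.
  ρ ≥ 18/24 = 3/4.
Both must hold, so the binding constraint is Petra's: ρ ≥ 3/4.

3/4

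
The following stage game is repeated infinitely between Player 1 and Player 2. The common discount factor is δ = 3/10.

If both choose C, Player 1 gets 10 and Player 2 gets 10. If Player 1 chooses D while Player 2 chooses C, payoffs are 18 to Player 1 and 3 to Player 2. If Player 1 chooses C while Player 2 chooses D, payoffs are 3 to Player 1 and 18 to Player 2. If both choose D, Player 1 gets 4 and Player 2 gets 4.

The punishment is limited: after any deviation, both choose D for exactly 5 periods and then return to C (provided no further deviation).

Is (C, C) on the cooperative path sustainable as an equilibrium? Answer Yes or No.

No

A one-shot deviation gives 18 now, then 4 for 5 periods, then back to 10.
Gain from deviating: (18−10) today; loss: (10−4) in each of the next 5 periods.
No-deviation condition: (10−4)(δ+…+δ^5) ≥ 18−10, i.e. δ+…+δ^5 ≥ 4/3.
At δ = 3/10: δ+…+δ^5 = 0.4275 < 1.3333.
So cooperation is not sustainable.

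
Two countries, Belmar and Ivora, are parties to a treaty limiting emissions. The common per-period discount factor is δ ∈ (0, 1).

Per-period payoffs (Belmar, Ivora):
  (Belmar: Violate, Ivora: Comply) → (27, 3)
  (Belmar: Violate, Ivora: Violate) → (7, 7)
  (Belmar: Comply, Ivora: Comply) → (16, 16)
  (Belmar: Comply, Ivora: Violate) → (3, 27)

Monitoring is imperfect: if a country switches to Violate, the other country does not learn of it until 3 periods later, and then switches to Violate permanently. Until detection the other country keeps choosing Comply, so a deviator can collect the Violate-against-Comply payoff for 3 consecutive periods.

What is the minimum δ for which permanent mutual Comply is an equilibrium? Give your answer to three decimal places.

A deviator earns 27 for 3 periods, then 7 forever; cooperating earns 16 forever. Multiplying the IC by (1−δ):
16 ≥ 27(1−δ^3) + 7δ^3, so 20·δ^3 ≥ 11 and δ^3 ≥ 11/20.
δ ≥ (11/20)^(1/3) ≈ 0.819.

0.819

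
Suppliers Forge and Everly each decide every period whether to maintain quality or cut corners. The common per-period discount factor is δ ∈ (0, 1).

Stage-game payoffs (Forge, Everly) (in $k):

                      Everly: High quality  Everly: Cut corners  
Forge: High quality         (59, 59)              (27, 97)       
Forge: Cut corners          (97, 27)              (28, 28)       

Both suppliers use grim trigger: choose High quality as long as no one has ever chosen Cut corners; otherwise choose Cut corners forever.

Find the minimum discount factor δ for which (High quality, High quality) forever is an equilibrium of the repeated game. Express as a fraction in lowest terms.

Cooperation forever yields 59 each period: 59/(1−δ).
Deviating yields 97 once, then 28 forever: 97 + 28δ/(1−δ).
No profitable deviation requires 59/(1−δ) ≥ 97 + 28δ/(1−δ).
Multiplying by (1−δ): 59 ≥ 97(1−δ) + 28δ = 97 − 69δ.
So 69δ ≥ 38, i.e. δ ≥ 38/69.

38/69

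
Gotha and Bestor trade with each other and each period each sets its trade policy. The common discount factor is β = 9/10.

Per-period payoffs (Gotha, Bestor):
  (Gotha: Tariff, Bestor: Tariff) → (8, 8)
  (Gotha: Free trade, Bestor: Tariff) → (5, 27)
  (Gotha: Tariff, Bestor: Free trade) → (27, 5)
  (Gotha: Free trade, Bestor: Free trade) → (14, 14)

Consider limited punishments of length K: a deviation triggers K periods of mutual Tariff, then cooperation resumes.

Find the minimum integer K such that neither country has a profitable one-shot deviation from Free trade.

3

No profitable deviation requires (14−8)(β+…+β^K) ≥ 27−14, i.e. β+…+β^K ≥ 13/6 ≈ 2.1667.
With β = 9/10, the partial sums are K=1: 0.9000, K=2: 1.7100, K=3: 2.4390.
K = 3 is the first length at which the sum reaches 2.1667.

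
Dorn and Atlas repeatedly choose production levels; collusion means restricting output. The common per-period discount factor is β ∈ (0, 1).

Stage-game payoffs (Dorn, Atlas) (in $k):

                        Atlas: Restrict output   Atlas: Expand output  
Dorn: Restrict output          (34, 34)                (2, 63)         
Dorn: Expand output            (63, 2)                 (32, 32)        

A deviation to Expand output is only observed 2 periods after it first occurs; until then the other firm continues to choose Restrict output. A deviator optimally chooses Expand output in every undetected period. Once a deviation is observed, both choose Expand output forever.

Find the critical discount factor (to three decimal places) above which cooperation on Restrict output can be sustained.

The best deviation is to choose Expand output for all 2 undetected periods, earning 63 each, then 32 forever once detected.
Deviation value: 63(1−β^2)/(1−β) + 32β^2/(1−β); cooperation value: 34/(1−β).
IC: 34 ≥ 63(1−β^2) + 32β^2 = 63 − 31β^2.
So β^2 ≥ 29/31, giving β ≥ (29/31)^(1/2) ≈ 0.967.

0.967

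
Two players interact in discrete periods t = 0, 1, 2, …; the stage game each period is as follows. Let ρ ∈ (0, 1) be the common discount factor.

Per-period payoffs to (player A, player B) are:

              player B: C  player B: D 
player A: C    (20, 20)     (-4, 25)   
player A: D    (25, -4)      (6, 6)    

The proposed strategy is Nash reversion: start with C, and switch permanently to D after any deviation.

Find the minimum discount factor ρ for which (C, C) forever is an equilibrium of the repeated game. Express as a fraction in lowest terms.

5/19

20/(1−ρ) ≥ 25 + 6ρ/(1−ρ)
20 ≥ 25 − 19ρ
ρ ≥ 5/19.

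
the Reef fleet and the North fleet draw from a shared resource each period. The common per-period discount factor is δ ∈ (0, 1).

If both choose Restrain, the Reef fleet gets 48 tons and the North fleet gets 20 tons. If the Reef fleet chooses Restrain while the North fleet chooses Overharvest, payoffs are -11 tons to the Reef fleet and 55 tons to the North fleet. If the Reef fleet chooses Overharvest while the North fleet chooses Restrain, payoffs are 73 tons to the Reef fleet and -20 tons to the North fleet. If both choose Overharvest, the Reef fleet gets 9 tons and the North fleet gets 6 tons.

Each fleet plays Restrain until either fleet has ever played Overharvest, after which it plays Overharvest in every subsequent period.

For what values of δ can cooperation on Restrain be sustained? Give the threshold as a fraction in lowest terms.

5/7

For the Reef fleet: deviation gain 73−48 = 25, per-period punishment loss 48−9 = 39. IC gives δ ≥ 25/64.
For the North fleet: gain 35, loss 14 per period, so δ ≥ 35/49 = 5/7.
The tighter constraint is the North fleet's, so cooperation needs δ ≥ 5/7.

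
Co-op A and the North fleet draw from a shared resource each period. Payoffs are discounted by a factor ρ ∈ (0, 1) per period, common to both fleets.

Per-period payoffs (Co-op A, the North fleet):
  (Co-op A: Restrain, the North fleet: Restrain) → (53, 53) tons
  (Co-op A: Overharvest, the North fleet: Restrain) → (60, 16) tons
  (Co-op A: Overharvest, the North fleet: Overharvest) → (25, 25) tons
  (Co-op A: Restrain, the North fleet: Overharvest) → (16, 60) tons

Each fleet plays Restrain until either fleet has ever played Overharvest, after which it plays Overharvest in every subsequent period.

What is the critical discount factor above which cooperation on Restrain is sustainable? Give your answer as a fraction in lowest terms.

1/5

53/(1−ρ) ≥ 60 + 25ρ/(1−ρ)
53 ≥ 60 − 35ρ
ρ ≥ 7/35 = 1/5.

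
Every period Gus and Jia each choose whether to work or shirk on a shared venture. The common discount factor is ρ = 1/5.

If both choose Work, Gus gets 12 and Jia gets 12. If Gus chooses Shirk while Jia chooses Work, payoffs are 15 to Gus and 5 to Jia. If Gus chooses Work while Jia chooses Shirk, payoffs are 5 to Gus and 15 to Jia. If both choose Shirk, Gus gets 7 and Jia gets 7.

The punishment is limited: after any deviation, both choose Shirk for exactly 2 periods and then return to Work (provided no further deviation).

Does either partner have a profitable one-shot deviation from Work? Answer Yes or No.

IC: ρ+…+ρ^2 ≥ (15−12)/(12−7) = 3/5.
At ρ = 1/5: partial sum = 0.2400 < 0.6000. Cooperation not sustainable.

Yes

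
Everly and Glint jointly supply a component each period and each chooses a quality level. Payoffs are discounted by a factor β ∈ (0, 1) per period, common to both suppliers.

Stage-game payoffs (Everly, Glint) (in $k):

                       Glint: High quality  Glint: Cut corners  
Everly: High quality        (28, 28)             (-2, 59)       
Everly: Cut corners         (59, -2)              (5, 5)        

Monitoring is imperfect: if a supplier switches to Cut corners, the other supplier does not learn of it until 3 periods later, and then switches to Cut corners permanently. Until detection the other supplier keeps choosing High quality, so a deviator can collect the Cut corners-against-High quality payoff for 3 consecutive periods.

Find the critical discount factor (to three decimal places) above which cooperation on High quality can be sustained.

The best deviation is to choose Cut corners for all 3 undetected periods, earning 59 each, then 5 forever once detected.
Deviation value: 59(1−β^3)/(1−β) + 5β^3/(1−β); cooperation value: 28/(1−β).
IC: 28 ≥ 59(1−β^3) + 5β^3 = 59 − 54β^3.
So β^3 ≥ 31/54, giving β ≥ (31/54)^(1/3) ≈ 0.831.

0.831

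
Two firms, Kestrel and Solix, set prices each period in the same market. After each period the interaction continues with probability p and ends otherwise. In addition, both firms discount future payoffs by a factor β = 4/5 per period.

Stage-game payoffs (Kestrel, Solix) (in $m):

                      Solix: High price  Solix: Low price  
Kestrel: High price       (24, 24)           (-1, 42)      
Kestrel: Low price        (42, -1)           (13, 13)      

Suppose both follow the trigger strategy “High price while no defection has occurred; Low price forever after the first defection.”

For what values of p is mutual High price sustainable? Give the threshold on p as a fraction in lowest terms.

45/58

Expected continuation weight on next period's payoff is β·p = 4/5·p, which plays the role of the discount factor.
Cooperation requires 4/5·p ≥ (42−24)/(42−13) = 18/29, hence p ≥ 45/58.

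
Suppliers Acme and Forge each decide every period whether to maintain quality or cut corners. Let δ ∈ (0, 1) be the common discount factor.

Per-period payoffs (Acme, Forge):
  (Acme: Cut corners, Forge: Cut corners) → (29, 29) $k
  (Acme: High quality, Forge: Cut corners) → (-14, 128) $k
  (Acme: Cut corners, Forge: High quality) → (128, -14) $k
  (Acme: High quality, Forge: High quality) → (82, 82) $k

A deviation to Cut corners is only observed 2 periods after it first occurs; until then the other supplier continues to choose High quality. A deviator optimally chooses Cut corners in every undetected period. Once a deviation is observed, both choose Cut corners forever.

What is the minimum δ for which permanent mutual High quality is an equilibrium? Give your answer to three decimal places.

The best deviation is to choose Cut corners for all 2 undetected periods, earning 128 each, then 29 forever once detected.
Deviation value: 128(1−δ^2)/(1−δ) + 29δ^2/(1−δ); cooperation value: 82/(1−δ).
IC: 82 ≥ 128(1−δ^2) + 29δ^2 = 128 − 99δ^2.
So δ^2 ≥ 46/99, giving δ ≥ (46/99)^(1/2) ≈ 0.682.

0.682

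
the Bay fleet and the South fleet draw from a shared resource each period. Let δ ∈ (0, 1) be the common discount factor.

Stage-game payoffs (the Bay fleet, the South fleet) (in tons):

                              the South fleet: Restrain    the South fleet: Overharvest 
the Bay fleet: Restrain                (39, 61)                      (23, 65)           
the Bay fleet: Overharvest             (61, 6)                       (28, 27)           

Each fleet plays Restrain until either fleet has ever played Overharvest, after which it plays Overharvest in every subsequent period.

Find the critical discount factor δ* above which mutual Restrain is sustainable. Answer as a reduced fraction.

2/3

For the Bay fleet: deviation gain 61−39 = 22, per-period punishment loss 39−28 = 11. IC gives δ ≥ 22/33 = 2/3.
For the South fleet: gain 4, loss 34 per period, so δ ≥ 4/38 = 2/19.
The tighter constraint is the Bay fleet's, so cooperation needs δ ≥ 2/3.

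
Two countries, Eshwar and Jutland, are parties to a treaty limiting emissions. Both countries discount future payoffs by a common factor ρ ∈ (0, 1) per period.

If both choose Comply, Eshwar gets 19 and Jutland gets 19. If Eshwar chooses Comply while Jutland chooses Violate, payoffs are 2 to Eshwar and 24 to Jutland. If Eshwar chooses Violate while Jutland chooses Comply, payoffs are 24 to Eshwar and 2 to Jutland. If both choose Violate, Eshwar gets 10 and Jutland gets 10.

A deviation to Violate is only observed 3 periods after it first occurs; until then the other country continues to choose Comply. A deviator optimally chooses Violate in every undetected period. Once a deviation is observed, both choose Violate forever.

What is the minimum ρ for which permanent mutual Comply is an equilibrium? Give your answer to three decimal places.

0.709

Deviating for the 3 undetected periods gains 24−19 = 5 per period over cooperation, then loses 19−10 = 9 per period forever once punishment starts.
Gain: 5(1 + ρ + … + ρ^2); loss: 9·ρ^3/(1−ρ).
No profitable deviation ⇔ 5(1−ρ^3) ≤ 9·ρ^3, i.e. ρ^3 ≥ 5/(5+9) = 5/14.
Hence ρ ≥ (5/14)^(1/3) ≈ 0.709.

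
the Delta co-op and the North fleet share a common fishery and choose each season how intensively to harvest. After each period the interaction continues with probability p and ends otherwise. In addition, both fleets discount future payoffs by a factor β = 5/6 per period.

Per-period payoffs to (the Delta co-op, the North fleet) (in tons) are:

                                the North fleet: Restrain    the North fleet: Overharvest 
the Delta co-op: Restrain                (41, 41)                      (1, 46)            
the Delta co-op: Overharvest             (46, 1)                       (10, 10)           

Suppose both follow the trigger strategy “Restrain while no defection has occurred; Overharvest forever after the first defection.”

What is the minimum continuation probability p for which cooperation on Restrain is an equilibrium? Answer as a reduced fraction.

1/6

Expected continuation weight on next period's payoff is β·p = 5/6·p, which plays the role of the discount factor.
Cooperation requires 5/6·p ≥ (46−41)/(46−10) = 5/36, hence p ≥ 1/6.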